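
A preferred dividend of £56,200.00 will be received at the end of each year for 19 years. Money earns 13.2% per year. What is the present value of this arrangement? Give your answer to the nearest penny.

This is an ordinary annuity: 19 payments of £56,200.00 at the end of each year.
Periodic rate r = 0.132 per year.
PV = PMT × [(1 − (1+r)^−n)/r] = 56,200 × [1 − (1+r)^−19] / r = £385,385.57

£385,385.57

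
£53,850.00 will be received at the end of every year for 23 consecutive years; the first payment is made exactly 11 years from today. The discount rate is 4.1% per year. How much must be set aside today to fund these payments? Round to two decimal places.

Ordinary annuity of 23 payments, first payment at period 11.
Periodic rate r = 0.041 per year.
The ordinary-annuity PV formula values the stream one period before the first payment (period 10); discount that back 10 periods:
PV₀ = 53,850 × [1 − (1+r)^−23] / r × (1+r)^−10 = £530,048.23

£530,048.23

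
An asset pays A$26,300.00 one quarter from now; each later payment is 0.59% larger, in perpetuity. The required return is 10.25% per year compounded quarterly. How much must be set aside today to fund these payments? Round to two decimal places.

A$1,333,333.33

Periodic rate r = 0.1025/4 per quarter.
Growing perpetuity (Gordon): PV = PMT₁ / (r − g) = 26,300 / (r − 0.0059) = A$1,333,333.33.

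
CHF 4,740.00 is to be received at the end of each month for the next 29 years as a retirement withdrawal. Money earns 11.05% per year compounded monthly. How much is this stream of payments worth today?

CHF 493,554.39

This is an ordinary annuity: 348 payments of CHF 4,740.00 at the end of each month.
Periodic rate r = 0.1105/12 per month; n is counted in months.
PV = PMT × [(1 − (1+r)^−n)/r] = 4,740 × [1 − (1+r)^−348] / r = CHF 493,554.39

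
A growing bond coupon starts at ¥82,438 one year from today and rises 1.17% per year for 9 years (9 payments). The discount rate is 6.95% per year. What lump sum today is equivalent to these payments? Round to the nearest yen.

Periodic rate r = 0.0695 per year.
Growing ordinary annuity: PV = PMT₁ × [1 − ((1+g)/(1+r))^n] / (r − g) = 82,438 × [1 − ((1+0.0117)/(1+r))^9] / (r − 0.0117) = ¥561,219.

¥561,219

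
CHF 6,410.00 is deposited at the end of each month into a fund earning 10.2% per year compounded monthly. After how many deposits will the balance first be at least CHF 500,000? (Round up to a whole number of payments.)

Periodic rate r = 0.102/12 per month; n is counted in months.
Ordinary annuity FV: 500,000 = 6,410 × [((1+r)^n − 1)/r].
(1+r)^n = 1 + 500,000 × r / 6,410, so n = ln(1 + 500,000·r/6,410) / ln(1+r) = 60.09.
Round up to a whole number of payments: n = 61.

61 payments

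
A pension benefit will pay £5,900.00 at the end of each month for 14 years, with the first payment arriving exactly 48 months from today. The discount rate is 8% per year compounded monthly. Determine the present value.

Ordinary annuity of 168 payments, first payment at period 48.
Periodic rate r = 0.08/12 per month; n is counted in months.
The ordinary-annuity PV formula values the stream one period before the first payment (period 47); discount that back 47 periods:
PV₀ = 5,900 × [1 − (1+r)^−168] / r × (1+r)^−47 = £435,523.49

£435,523.49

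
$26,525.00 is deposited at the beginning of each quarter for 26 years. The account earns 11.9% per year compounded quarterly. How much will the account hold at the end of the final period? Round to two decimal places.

This is an annuity due: 104 deposits of $26,525.00 at the beginning of each quarter.
Periodic rate r = 0.119/4 per quarter; n is counted in quarters.
FV = PMT × [((1+r)^n − 1)/r] × (1+r) = 26,525 × [(1+r)^104 − 1] / r × (1+r) = $18,446,431.90

$18,446,431.90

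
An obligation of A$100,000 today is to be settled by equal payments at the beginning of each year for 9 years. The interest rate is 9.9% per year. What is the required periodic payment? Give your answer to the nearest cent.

A$15,737.12

Level annuity due; solve PV = PMT × [(1 − (1+r)^−n)/r] × (1+r) for PMT.
Periodic rate r = 0.099 per year.
With n = 9: PMT = 100,000 / ([(1 − (1+r)^−n)/r] × (1+r)) = A$15,737.12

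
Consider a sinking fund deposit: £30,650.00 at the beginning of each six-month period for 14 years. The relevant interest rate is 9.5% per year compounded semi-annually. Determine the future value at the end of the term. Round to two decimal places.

This is an annuity due: 28 deposits of £30,650.00 at the beginning of each six-month period.
Periodic rate r = 0.095/2 per half-year; n is counted in half-years.
FV = PMT × [((1+r)^n − 1)/r] × (1+r) = 30,650 × [(1+r)^28 − 1] / r × (1+r) = £1,802,671.67

£1,802,671.67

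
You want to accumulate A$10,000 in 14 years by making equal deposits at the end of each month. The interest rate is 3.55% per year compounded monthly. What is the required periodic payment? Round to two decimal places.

Level ordinary annuity; solve FV = PMT × [((1+r)^n − 1)/r] for PMT.
Periodic rate r = 0.0355/12 per month; n is counted in months.
With n = 168: PMT = 10,000 / ([((1+r)^n − 1)/r]) = A$46.04

A$46.04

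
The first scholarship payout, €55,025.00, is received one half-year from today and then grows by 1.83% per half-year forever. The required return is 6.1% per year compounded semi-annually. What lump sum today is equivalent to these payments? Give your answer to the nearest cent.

€4,510,245.90

Periodic rate r = 0.061/2 per half-year.
Growing perpetuity (Gordon): PV = PMT₁ / (r − g) = 55,025 / (r − 0.0183) = €4,510,245.90.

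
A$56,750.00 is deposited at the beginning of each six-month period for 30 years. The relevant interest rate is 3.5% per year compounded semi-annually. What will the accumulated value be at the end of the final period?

A$6,044,274.07

This is an annuity due: 60 deposits of A$56,750.00 at the beginning of each six-month period.
Periodic rate r = 0.035/2 per half-year; n is counted in half-years.
FV = PMT × [((1+r)^n − 1)/r] × (1+r) = 56,750 × [(1+r)^60 − 1] / r × (1+r) = A$6,044,274.07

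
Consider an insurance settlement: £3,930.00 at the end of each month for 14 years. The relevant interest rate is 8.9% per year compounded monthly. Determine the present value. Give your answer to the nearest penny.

£376,761.37

This is an ordinary annuity: 168 payments of £3,930.00 at the end of each month.
Periodic rate r = 0.089/12 per month; n is counted in months.
PV = PMT × [(1 − (1+r)^−n)/r] = 3,930 × [1 − (1+r)^−168] / r = £376,761.37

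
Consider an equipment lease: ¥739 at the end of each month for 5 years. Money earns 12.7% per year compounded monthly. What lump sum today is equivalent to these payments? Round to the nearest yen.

This is an ordinary annuity: 60 payments of ¥739 at the end of each month.
Periodic rate r = 0.127/12 per month; n is counted in months.
PV = PMT × [(1 − (1+r)^−n)/r] = 739 × [1 − (1+r)^−60] / r = ¥32,699

¥32,699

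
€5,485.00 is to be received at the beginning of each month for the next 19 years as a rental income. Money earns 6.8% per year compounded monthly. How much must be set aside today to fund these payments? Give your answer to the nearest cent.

€705,028.73

This is an annuity due: 228 payments of €5,485.00 at the beginning of each month.
Periodic rate r = 0.068/12 per month; n is counted in months.
PV = PMT × [(1 − (1+r)^−n)/r] × (1+r) = 5,485 × [1 − (1+r)^−228] / r × (1+r) = €705,028.73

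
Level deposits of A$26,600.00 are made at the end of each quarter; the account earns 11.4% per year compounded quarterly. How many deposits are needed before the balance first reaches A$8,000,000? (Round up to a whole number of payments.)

Periodic rate r = 0.114/4 per quarter; n is counted in quarters.
Ordinary annuity FV: 8,000,000 = 26,600 × [((1+r)^n − 1)/r].
(1+r)^n = 1 + 8,000,000 × r / 26,600, so n = ln(1 + 8,000,000·r/26,600) / ln(1+r) = 80.38.
Round up to a whole number of payments: n = 81.

81 payments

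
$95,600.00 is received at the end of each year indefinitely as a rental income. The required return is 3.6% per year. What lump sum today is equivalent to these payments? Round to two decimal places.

$2,655,555.56

Periodic rate r = 0.036 per year.
Level perpetuity: PV = PMT / r = 95,600 / (0.036) = $2,655,555.56.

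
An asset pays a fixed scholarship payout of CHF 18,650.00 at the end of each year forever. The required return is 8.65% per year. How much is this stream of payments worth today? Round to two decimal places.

Periodic rate r = 0.0865 per year.
Level perpetuity: PV = PMT / r = 18,650 / (0.0865) = CHF 215,606.94.

CHF 215,606.94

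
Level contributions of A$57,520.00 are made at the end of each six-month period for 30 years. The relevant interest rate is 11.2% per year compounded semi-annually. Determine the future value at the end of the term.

This is an ordinary annuity: 60 deposits of A$57,520.00 at the end of each six-month period.
Periodic rate r = 0.112/2 per half-year; n is counted in half-years.
FV = PMT × [((1+r)^n − 1)/r] = 57,520 × [(1+r)^60 − 1] / r = A$25,979,210.28

A$25,979,210.28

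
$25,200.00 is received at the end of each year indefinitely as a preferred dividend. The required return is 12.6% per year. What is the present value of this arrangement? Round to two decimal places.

Periodic rate r = 0.126 per year.
Level perpetuity: PV = PMT / r = 25,200 / (0.126) = $200,000.00.

$200,000.00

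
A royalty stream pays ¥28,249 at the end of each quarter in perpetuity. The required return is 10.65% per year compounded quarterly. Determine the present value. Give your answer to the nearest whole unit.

¥1,060,995

Periodic rate r = 0.1065/4 per quarter.
Level perpetuity: PV = PMT / r = 28,249 / (0.1065/4) = ¥1,060,995.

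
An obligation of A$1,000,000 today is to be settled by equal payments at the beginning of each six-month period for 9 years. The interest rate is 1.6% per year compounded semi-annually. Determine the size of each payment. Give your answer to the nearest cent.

Level annuity due; solve PV = PMT × [(1 − (1+r)^−n)/r] × (1+r) for PMT.
Periodic rate r = 0.016/2 per half-year; n is counted in half-years.
With n = 18: PMT = 1,000,000 / ([(1 − (1+r)^−n)/r] × (1+r)) = A$59,397.88

A$59,397.88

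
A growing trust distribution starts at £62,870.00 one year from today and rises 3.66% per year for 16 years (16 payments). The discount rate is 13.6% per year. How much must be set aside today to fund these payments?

£486,350.28

Periodic rate r = 0.136 per year.
Growing ordinary annuity: PV = PMT₁ × [1 − ((1+g)/(1+r))^n] / (r − g) = 62,870 × [1 − ((1+0.0366)/(1+r))^16] / (r − 0.0366) = £486,350.28.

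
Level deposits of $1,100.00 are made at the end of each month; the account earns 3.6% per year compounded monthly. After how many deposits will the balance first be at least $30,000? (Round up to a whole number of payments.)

27 payments

Periodic rate r = 0.036/12 per month; n is counted in months.
Ordinary annuity FV: 30,000 = 1,100 × [((1+r)^n − 1)/r].
(1+r)^n = 1 + 30,000 × r / 1,100, so n = ln(1 + 30,000·r/1,100) / ln(1+r) = 26.25.
Round up to a whole number of payments: n = 27.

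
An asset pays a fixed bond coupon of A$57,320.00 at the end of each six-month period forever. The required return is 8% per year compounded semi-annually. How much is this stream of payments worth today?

Periodic rate r = 0.08/2 per half-year.
Level perpetuity: PV = PMT / r = 57,320 / (0.08/2) = A$1,433,000.00.

A$1,433,000.00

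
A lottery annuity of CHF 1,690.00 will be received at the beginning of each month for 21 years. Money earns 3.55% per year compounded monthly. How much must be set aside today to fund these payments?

This is an annuity due: 252 payments of CHF 1,690.00 at the beginning of each month.
Periodic rate r = 0.0355/12 per month; n is counted in months.
PV = PMT × [(1 − (1+r)^−n)/r] × (1+r) = 1,690 × [1 − (1+r)^−252] / r × (1+r) = CHF 300,791.58

CHF 300,791.58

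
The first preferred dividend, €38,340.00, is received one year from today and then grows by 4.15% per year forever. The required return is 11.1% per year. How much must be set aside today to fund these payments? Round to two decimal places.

Periodic rate r = 0.111 per year.
Growing perpetuity (Gordon): PV = PMT₁ / (r − g) = 38,340 / (r − 0.0415) = €551,654.68.

€551,654.68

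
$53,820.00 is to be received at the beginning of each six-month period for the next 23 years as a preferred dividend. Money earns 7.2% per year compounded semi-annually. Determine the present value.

$1,244,414.71

This is an annuity due: 46 payments of $53,820.00 at the beginning of each six-month period.
Periodic rate r = 0.072/2 per half-year; n is counted in half-years.
PV = PMT × [(1 − (1+r)^−n)/r] × (1+r) = 53,820 × [1 − (1+r)^−46] / r × (1+r) = $1,244,414.71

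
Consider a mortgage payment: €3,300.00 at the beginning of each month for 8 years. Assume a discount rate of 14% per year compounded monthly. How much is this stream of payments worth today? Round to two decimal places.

This is an annuity due: 96 payments of €3,300.00 at the beginning of each month.
Periodic rate r = 0.14/12 per month; n is counted in months.
PV = PMT × [(1 − (1+r)^−n)/r] × (1+r) = 3,300 × [1 − (1+r)^−96] / r × (1+r) = €192,182.59

€192,182.59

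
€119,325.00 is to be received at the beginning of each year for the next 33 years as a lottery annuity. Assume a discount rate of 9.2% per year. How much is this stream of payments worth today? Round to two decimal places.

€1,338,743.47

This is an annuity due: 33 payments of €119,325.00 at the beginning of each year.
Periodic rate r = 0.092 per year.
PV = PMT × [(1 − (1+r)^−n)/r] × (1+r) = 119,325 × [1 − (1+r)^−33] / r × (1+r) = €1,338,743.47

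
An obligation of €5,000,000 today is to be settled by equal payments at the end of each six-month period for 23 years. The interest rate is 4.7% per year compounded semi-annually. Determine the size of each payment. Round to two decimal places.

Level ordinary annuity; solve PV = PMT × [(1 − (1+r)^−n)/r] for PMT.
Periodic rate r = 0.047/2 per half-year; n is counted in half-years.
With n = 46: PMT = 5,000,000 / ([(1 − (1+r)^−n)/r]) = €178,986.40

€178,986.40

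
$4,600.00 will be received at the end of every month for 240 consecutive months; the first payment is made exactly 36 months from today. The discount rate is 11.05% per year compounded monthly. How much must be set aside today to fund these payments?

$322,284.64

Ordinary annuity of 240 payments, first payment at period 36.
Periodic rate r = 0.1105/12 per month; n is counted in months.
The ordinary-annuity PV formula values the stream one period before the first payment (period 35); discount that back 35 periods:
PV₀ = 4,600 × [1 − (1+r)^−240] / r × (1+r)^−35 = $322,284.64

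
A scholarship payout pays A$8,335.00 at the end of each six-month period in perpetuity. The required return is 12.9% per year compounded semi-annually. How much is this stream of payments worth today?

Periodic rate r = 0.129/2 per half-year.
Level perpetuity: PV = PMT / r = 8,335 / (0.129/2) = A$129,224.81.

A$129,224.81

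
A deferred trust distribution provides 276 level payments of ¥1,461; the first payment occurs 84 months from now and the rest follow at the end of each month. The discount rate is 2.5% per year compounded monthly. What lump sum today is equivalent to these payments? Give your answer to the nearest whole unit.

Ordinary annuity of 276 payments, first payment at period 84.
Periodic rate r = 0.025/12 per month; n is counted in months.
The ordinary-annuity PV formula values the stream one period before the first payment (period 83); discount that back 83 periods:
PV₀ = 1,461 × [1 − (1+r)^−276] / r × (1+r)^−83 = ¥257,818

¥257,818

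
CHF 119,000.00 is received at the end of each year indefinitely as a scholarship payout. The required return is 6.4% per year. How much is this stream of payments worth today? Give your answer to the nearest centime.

Periodic rate r = 0.064 per year.
Level perpetuity: PV = PMT / r = 119,000 / (0.064) = CHF 1,859,375.00.

CHF 1,859,375.00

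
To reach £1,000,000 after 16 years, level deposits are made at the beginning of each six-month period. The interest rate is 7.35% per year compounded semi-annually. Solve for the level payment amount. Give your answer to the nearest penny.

Level annuity due; solve FV = PMT × [((1+r)^n − 1)/r] × (1+r) for PMT.
Periodic rate r = 0.0735/2 per half-year; n is counted in half-years.
With n = 32: PMT = 1,000,000 / ([((1+r)^n − 1)/r] × (1+r)) = £16,307.17

£16,307.17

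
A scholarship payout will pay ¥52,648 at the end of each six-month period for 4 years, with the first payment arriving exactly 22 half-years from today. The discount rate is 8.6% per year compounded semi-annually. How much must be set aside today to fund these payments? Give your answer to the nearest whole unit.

¥144,624

Ordinary annuity of 8 payments, first payment at period 22.
Periodic rate r = 0.086/2 per half-year; n is counted in half-years.
The ordinary-annuity PV formula values the stream one period before the first payment (period 21); discount that back 21 periods:
PV₀ = 52,648 × [1 − (1+r)^−8] / r × (1+r)^−21 = ¥144,624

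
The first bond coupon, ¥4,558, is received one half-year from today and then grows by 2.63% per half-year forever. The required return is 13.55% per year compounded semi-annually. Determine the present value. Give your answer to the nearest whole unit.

¥109,964

Periodic rate r = 0.1355/2 per half-year.
Growing perpetuity (Gordon): PV = PMT₁ / (r − g) = 4,558 / (r − 0.0263) = ¥109,964.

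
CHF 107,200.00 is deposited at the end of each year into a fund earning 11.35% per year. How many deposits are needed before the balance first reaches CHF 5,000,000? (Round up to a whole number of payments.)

18 payments

Periodic rate r = 0.1135 per year.
Ordinary annuity FV: 5,000,000 = 107,200 × [((1+r)^n − 1)/r].
(1+r)^n = 1 + 5,000,000 × r / 107,200, so n = ln(1 + 5,000,000·r/107,200) / ln(1+r) = 17.11.
Round up to a whole number of payments: n = 18.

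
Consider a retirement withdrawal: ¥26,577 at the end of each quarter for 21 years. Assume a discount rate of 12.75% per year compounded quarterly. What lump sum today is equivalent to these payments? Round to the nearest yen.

¥774,032

This is an ordinary annuity: 84 payments of ¥26,577 at the end of each quarter.
Periodic rate r = 0.1275/4 per quarter; n is counted in quarters.
PV = PMT × [(1 − (1+r)^−n)/r] = 26,577 × [1 − (1+r)^−84] / r = ¥774,032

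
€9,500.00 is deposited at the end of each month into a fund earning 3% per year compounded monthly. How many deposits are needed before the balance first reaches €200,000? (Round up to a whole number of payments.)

Periodic rate r = 0.03/12 per month; n is counted in months.
Ordinary annuity FV: 200,000 = 9,500 × [((1+r)^n − 1)/r].
(1+r)^n = 1 + 200,000 × r / 9,500, so n = ln(1 + 200,000·r/9,500) / ln(1+r) = 20.54.
Round up to a whole number of payments: n = 21.

21 payments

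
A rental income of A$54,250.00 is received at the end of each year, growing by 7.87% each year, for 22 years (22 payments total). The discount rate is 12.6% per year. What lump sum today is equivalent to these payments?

A$700,755.65

Periodic rate r = 0.126 per year.
Growing ordinary annuity: PV = PMT₁ × [1 − ((1+g)/(1+r))^n] / (r − g) = 54,250 × [1 − ((1+0.0787)/(1+r))^22] / (r − 0.0787) = A$700,755.65.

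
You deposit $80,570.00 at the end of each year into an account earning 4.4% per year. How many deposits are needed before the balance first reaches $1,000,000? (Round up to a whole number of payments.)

11 payments

Periodic rate r = 0.044 per year.
Ordinary annuity FV: 1,000,000 = 80,570 × [((1+r)^n − 1)/r].
(1+r)^n = 1 + 1,000,000 × r / 80,570, so n = ln(1 + 1,000,000·r/80,570) / ln(1+r) = 10.12.
Round up to a whole number of payments: n = 11.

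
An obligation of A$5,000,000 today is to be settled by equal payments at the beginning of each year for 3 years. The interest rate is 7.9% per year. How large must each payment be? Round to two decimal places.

A$1,794,872.78

Level annuity due; solve PV = PMT × [(1 − (1+r)^−n)/r] × (1+r) for PMT.
Periodic rate r = 0.079 per year.
With n = 3: PMT = 5,000,000 / ([(1 − (1+r)^−n)/r] × (1+r)) = A$1,794,872.78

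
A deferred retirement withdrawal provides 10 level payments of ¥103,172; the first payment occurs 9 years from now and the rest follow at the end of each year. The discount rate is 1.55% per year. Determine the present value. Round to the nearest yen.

Ordinary annuity of 10 payments, first payment at period 9.
Periodic rate r = 0.0155 per year.
The ordinary-annuity PV formula values the stream one period before the first payment (period 8); discount that back 8 periods:
PV₀ = 103,172 × [1 − (1+r)^−10] / r × (1+r)^−8 = ¥839,086

¥839,086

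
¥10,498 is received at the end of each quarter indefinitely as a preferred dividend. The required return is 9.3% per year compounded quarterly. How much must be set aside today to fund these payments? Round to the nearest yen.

Periodic rate r = 0.093/4 per quarter.
Level perpetuity: PV = PMT / r = 10,498 / (0.093/4) = ¥451,527.

¥451,527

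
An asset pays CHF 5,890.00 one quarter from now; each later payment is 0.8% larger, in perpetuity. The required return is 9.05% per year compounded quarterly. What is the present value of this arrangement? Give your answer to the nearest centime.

Periodic rate r = 0.0905/4 per quarter.
Growing perpetuity (Gordon): PV = PMT₁ / (r − g) = 5,890 / (r − 0.008) = CHF 402,735.04.

CHF 402,735.04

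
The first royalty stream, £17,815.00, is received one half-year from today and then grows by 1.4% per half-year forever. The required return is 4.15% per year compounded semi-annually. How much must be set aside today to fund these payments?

Periodic rate r = 0.0415/2 per half-year.
Growing perpetuity (Gordon): PV = PMT₁ / (r − g) = 17,815 / (r − 0.014) = £2,639,259.26.

£2,639,259.26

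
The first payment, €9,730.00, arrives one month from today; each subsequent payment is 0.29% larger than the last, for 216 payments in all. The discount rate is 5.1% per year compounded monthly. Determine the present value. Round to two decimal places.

€1,817,393.22

Periodic rate r = 0.051/12 per month; n is counted in months.
Growing ordinary annuity: PV = PMT₁ × [1 − ((1+g)/(1+r))^n] / (r − g) = 9,730 × [1 − ((1+0.0029)/(1+r))^216] / (r − 0.0029) = €1,817,393.22.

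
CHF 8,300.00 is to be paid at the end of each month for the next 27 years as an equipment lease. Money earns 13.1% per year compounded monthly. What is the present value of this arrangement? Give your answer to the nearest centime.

CHF 737,751.92

This is an ordinary annuity: 324 payments of CHF 8,300.00 at the end of each month.
Periodic rate r = 0.131/12 per month; n is counted in months.
PV = PMT × [(1 − (1+r)^−n)/r] = 8,300 × [1 − (1+r)^−324] / r = CHF 737,751.92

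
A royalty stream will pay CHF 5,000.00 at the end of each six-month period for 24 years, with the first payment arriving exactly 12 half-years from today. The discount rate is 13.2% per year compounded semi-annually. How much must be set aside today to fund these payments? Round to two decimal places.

CHF 35,760.84

Ordinary annuity of 48 payments, first payment at period 12.
Periodic rate r = 0.132/2 per half-year; n is counted in half-years.
The ordinary-annuity PV formula values the stream one period before the first payment (period 11); discount that back 11 periods:
PV₀ = 5,000 × [1 − (1+r)^−48] / r × (1+r)^−11 = CHF 35,760.84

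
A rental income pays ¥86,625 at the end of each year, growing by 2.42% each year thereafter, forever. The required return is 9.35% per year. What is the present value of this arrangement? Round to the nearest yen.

Periodic rate r = 0.0935 per year.
Growing perpetuity (Gordon): PV = PMT₁ / (r − g) = 86,625 / (r − 0.0242) = ¥1,250,000.

¥1,250,000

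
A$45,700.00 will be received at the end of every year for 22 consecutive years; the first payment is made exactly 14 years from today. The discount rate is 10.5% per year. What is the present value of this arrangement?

A$105,640.56

Ordinary annuity of 22 payments, first payment at period 14.
Periodic rate r = 0.105 per year.
The ordinary-annuity PV formula values the stream one period before the first payment (period 13); discount that back 13 periods:
PV₀ = 45,700 × [1 − (1+r)^−22] / r × (1+r)^−13 = A$105,640.56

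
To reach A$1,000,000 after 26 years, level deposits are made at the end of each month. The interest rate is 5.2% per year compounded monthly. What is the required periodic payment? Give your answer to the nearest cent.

Level ordinary annuity; solve FV = PMT × [((1+r)^n − 1)/r] for PMT.
Periodic rate r = 0.052/12 per month; n is counted in months.
With n = 312: PMT = 1,000,000 / ([((1+r)^n − 1)/r]) = A$1,518.40

A$1,518.40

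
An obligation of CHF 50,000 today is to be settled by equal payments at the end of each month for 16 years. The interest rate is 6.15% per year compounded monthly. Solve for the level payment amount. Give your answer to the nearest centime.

CHF 409.84

Level ordinary annuity; solve PV = PMT × [(1 − (1+r)^−n)/r] for PMT.
Periodic rate r = 0.0615/12 per month; n is counted in months.
With n = 192: PMT = 50,000 / ([(1 − (1+r)^−n)/r]) = CHF 409.84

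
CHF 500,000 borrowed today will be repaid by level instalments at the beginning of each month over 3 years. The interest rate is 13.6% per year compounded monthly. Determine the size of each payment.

CHF 16,801.42

Level annuity due; solve PV = PMT × [(1 − (1+r)^−n)/r] × (1+r) for PMT.
Periodic rate r = 0.136/12 per month; n is counted in months.
With n = 36: PMT = 500,000 / ([(1 − (1+r)^−n)/r] × (1+r)) = CHF 16,801.42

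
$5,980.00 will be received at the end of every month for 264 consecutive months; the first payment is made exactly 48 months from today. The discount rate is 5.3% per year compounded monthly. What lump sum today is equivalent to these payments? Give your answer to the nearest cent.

$756,799.95

Ordinary annuity of 264 payments, first payment at period 48.
Periodic rate r = 0.053/12 per month; n is counted in months.
The ordinary-annuity PV formula values the stream one period before the first payment (period 47); discount that back 47 periods:
PV₀ = 5,980 × [1 − (1+r)^−264] / r × (1+r)^−47 = $756,799.95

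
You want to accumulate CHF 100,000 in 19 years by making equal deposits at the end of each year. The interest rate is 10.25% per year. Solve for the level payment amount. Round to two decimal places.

Level ordinary annuity; solve FV = PMT × [((1+r)^n − 1)/r] for PMT.
Periodic rate r = 0.1025 per year.
With n = 19: PMT = 100,000 / ([((1+r)^n − 1)/r]) = CHF 1,903.27

CHF 1,903.27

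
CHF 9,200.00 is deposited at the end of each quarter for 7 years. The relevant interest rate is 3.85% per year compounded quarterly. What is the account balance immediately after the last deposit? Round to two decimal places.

This is an ordinary annuity: 28 deposits of CHF 9,200.00 at the end of each quarter.
Periodic rate r = 0.0385/4 per quarter; n is counted in quarters.
FV = PMT × [((1+r)^n − 1)/r] = 9,200 × [(1+r)^28 − 1] / r = CHF 294,040.03

CHF 294,040.03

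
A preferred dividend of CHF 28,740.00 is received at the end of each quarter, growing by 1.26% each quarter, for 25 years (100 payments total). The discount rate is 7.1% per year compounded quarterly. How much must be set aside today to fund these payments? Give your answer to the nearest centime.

CHF 2,220,416.51

Periodic rate r = 0.071/4 per quarter; n is counted in quarters.
Growing ordinary annuity: PV = PMT₁ × [1 − ((1+g)/(1+r))^n] / (r − g) = 28,740 × [1 − ((1+0.0126)/(1+r))^100] / (r − 0.0126) = CHF 2,220,416.51.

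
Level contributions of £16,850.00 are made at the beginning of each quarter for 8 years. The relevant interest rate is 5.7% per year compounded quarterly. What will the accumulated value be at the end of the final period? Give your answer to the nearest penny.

This is an annuity due: 32 deposits of £16,850.00 at the beginning of each quarter.
Periodic rate r = 0.057/4 per quarter; n is counted in quarters.
FV = PMT × [((1+r)^n − 1)/r] × (1+r) = 16,850 × [(1+r)^32 − 1] / r × (1+r) = £686,819.34

£686,819.34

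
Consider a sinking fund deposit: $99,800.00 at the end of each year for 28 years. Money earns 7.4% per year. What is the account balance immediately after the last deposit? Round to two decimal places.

This is an ordinary annuity: 28 deposits of $99,800.00 at the end of each year.
Periodic rate r = 0.074 per year.
FV = PMT × [((1+r)^n − 1)/r] = 99,800 × [(1+r)^28 − 1] / r = $8,605,834.13

$8,605,834.13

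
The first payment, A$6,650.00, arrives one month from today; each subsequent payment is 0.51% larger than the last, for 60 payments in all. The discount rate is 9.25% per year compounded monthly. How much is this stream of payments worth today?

Periodic rate r = 0.0925/12 per month; n is counted in months.
Growing ordinary annuity: PV = PMT₁ × [1 − ((1+g)/(1+r))^n] / (r − g) = 6,650 × [1 − ((1+0.0051)/(1+r))^60] / (r − 0.0051) = A$367,173.13.

A$367,173.13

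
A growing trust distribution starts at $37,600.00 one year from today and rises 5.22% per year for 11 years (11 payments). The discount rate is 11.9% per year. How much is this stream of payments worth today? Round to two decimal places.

$276,877.10

Periodic rate r = 0.119 per year.
Growing ordinary annuity: PV = PMT₁ × [1 − ((1+g)/(1+r))^n] / (r − g) = 37,600 × [1 − ((1+0.0522)/(1+r))^11] / (r − 0.0522) = $276,877.10.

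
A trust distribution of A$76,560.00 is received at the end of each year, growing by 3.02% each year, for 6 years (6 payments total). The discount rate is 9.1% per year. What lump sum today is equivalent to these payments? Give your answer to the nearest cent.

Periodic rate r = 0.091 per year.
Growing ordinary annuity: PV = PMT₁ × [1 − ((1+g)/(1+r))^n] / (r − g) = 76,560 × [1 − ((1+0.0302)/(1+r))^6] / (r − 0.0302) = A$366,564.83.

A$366,564.83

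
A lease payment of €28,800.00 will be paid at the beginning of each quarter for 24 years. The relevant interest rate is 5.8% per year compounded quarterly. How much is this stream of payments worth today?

€1,509,089.51

This is an annuity due: 96 payments of €28,800.00 at the beginning of each quarter.
Periodic rate r = 0.058/4 per quarter; n is counted in quarters.
PV = PMT × [(1 − (1+r)^−n)/r] × (1+r) = 28,800 × [1 − (1+r)^−96] / r × (1+r) = €1,509,089.51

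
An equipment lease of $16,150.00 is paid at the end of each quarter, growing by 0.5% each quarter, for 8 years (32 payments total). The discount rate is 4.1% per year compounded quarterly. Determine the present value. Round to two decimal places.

Periodic rate r = 0.041/4 per quarter; n is counted in quarters.
Growing ordinary annuity: PV = PMT₁ × [1 − ((1+g)/(1+r))^n] / (r − g) = 16,150 × [1 − ((1+0.005)/(1+r))^32] / (r − 0.005) = $472,413.95.

$472,413.95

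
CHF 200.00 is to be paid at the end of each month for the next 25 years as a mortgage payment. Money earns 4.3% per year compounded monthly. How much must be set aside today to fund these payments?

This is an ordinary annuity: 300 payments of CHF 200.00 at the end of each month.
Periodic rate r = 0.043/12 per month; n is counted in months.
PV = PMT × [(1 − (1+r)^−n)/r] = 200 × [1 − (1+r)^−300] / r = CHF 36,728.14

CHF 36,728.14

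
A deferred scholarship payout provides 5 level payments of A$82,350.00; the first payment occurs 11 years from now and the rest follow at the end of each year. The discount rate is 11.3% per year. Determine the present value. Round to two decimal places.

Ordinary annuity of 5 payments, first payment at period 11.
Periodic rate r = 0.113 per year.
The ordinary-annuity PV formula values the stream one period before the first payment (period 10); discount that back 10 periods:
PV₀ = 82,350 × [1 − (1+r)^−5] / r × (1+r)^−10 = A$103,552.81

A$103,552.81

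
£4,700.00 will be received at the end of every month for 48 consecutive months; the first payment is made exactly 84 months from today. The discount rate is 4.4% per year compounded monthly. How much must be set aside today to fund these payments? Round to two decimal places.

Ordinary annuity of 48 payments, first payment at period 84.
Periodic rate r = 0.044/12 per month; n is counted in months.
The ordinary-annuity PV formula values the stream one period before the first payment (period 83); discount that back 83 periods:
PV₀ = 4,700 × [1 − (1+r)^−48] / r × (1+r)^−83 = £152,414.35

£152,414.35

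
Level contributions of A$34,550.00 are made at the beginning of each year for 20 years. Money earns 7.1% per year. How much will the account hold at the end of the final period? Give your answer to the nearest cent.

This is an annuity due: 20 deposits of A$34,550.00 at the beginning of each year.
Periodic rate r = 0.071 per year.
FV = PMT × [((1+r)^n − 1)/r] × (1+r) = 34,550 × [(1+r)^20 − 1] / r × (1+r) = A$1,533,625.71

A$1,533,625.71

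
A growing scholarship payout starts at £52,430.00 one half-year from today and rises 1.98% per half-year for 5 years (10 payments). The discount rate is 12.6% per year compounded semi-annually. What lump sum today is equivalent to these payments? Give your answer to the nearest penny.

£412,138.92

Periodic rate r = 0.126/2 per half-year; n is counted in half-years.
Growing ordinary annuity: PV = PMT₁ × [1 − ((1+g)/(1+r))^n] / (r − g) = 52,430 × [1 − ((1+0.0198)/(1+r))^10] / (r − 0.0198) = £412,138.92.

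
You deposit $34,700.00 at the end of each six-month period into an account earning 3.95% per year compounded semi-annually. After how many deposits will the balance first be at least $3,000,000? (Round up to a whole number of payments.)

51 payments

Periodic rate r = 0.0395/2 per half-year; n is counted in half-years.
Ordinary annuity FV: 3,000,000 = 34,700 × [((1+r)^n − 1)/r].
(1+r)^n = 1 + 3,000,000 × r / 34,700, so n = ln(1 + 3,000,000·r/34,700) / ln(1+r) = 50.93.
Round up to a whole number of payments: n = 51.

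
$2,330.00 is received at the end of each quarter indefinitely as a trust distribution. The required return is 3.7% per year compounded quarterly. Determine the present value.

$251,891.89

Periodic rate r = 0.037/4 per quarter.
Level perpetuity: PV = PMT / r = 2,330 / (0.037/4) = $251,891.89.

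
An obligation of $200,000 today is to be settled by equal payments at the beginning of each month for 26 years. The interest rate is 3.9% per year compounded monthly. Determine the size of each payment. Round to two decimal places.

$1,017.68

Level annuity due; solve PV = PMT × [(1 − (1+r)^−n)/r] × (1+r) for PMT.
Periodic rate r = 0.039/12 per month; n is counted in months.
With n = 312: PMT = 200,000 / ([(1 − (1+r)^−n)/r] × (1+r)) = $1,017.68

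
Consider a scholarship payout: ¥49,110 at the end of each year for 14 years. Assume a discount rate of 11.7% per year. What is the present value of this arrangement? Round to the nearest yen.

This is an ordinary annuity: 14 payments of ¥49,110 at the end of each year.
Periodic rate r = 0.117 per year.
PV = PMT × [(1 − (1+r)^−n)/r] = 49,110 × [1 − (1+r)^−14] / r = ¥330,569

¥330,569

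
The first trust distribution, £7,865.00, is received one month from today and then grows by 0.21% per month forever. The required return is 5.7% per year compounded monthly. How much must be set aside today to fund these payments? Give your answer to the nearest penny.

Periodic rate r = 0.057/12 per month.
Growing perpetuity (Gordon): PV = PMT₁ / (r − g) = 7,865 / (r − 0.0021) = £2,967,924.53.

£2,967,924.53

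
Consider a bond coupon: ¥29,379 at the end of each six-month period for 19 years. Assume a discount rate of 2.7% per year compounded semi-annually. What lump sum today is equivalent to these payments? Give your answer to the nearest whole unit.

This is an ordinary annuity: 38 payments of ¥29,379 at the end of each six-month period.
Periodic rate r = 0.027/2 per half-year; n is counted in half-years.
PV = PMT × [(1 − (1+r)^−n)/r] = 29,379 × [1 − (1+r)^−38] / r = ¥868,846

¥868,846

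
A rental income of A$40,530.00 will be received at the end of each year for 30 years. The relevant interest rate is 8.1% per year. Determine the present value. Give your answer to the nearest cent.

This is an ordinary annuity: 30 payments of A$40,530.00 at the end of each year.
Periodic rate r = 0.081 per year.
PV = PMT × [(1 − (1+r)^−n)/r] = 40,530 × [1 − (1+r)^−30] / r = A$452,006.53

A$452,006.53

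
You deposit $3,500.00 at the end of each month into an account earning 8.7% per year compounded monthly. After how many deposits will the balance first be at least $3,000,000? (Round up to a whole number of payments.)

274 payments

Periodic rate r = 0.087/12 per month; n is counted in months.
Ordinary annuity FV: 3,000,000 = 3,500 × [((1+r)^n − 1)/r].
(1+r)^n = 1 + 3,000,000 × r / 3,500, so n = ln(1 + 3,000,000·r/3,500) / ln(1+r) = 273.55.
Round up to a whole number of payments: n = 274.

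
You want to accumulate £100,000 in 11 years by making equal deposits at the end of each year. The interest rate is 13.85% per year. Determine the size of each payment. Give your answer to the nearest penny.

£4,375.35

Level ordinary annuity; solve FV = PMT × [((1+r)^n − 1)/r] for PMT.
Periodic rate r = 0.1385 per year.
With n = 11: PMT = 100,000 / ([((1+r)^n − 1)/r]) = £4,375.35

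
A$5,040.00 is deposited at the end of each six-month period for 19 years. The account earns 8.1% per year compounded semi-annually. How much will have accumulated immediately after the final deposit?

A$438,123.17

This is an ordinary annuity: 38 deposits of A$5,040.00 at the end of each six-month period.
Periodic rate r = 0.081/2 per half-year; n is counted in half-years.
FV = PMT × [((1+r)^n − 1)/r] = 5,040 × [(1+r)^38 − 1] / r = A$438,123.17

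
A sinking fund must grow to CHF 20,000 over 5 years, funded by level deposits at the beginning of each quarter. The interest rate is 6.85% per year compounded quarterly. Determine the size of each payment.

CHF 832.70

Level annuity due; solve FV = PMT × [((1+r)^n − 1)/r] × (1+r) for PMT.
Periodic rate r = 0.0685/4 per quarter; n is counted in quarters.
With n = 20: PMT = 20,000 / ([((1+r)^n − 1)/r] × (1+r)) = CHF 832.70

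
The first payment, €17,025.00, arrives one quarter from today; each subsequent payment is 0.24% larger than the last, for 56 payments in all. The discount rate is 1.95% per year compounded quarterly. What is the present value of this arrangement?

€887,270.39

Periodic rate r = 0.0195/4 per quarter; n is counted in quarters.
Growing ordinary annuity: PV = PMT₁ × [1 − ((1+g)/(1+r))^n] / (r − g) = 17,025 × [1 − ((1+0.0024)/(1+r))^56] / (r − 0.0024) = €887,270.39.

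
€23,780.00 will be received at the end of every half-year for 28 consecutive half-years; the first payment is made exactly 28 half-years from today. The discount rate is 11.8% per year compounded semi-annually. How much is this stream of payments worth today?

€68,515.19

Ordinary annuity of 28 payments, first payment at period 28.
Periodic rate r = 0.118/2 per half-year; n is counted in half-years.
The ordinary-annuity PV formula values the stream one period before the first payment (period 27); discount that back 27 periods:
PV₀ = 23,780 × [1 − (1+r)^−28] / r × (1+r)^−27 = €68,515.19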